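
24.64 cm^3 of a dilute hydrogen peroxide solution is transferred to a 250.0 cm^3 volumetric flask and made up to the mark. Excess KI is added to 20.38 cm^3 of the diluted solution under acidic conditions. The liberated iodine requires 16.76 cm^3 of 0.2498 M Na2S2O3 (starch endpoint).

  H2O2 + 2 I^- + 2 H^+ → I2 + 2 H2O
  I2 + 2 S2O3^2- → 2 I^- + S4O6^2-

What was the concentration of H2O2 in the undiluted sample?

1.042 M

n(S2O3^2-) = 0.01676 × 0.2498 = 4.187 × 10^-3 mol
n(I2) = n(S2O3^2-)/2 = 2.093 × 10^-3 mol
n(H2O2) in the aliquot = 2.093 × 10^-3 mol (1:1 ratio)
[H2O2]_dilute = 2.093 × 10^-3 / 0.02038 = 0.1027 mol/L
[H2O2]_original = 0.1027 × 250.0/24.64 = 1.042 mol/L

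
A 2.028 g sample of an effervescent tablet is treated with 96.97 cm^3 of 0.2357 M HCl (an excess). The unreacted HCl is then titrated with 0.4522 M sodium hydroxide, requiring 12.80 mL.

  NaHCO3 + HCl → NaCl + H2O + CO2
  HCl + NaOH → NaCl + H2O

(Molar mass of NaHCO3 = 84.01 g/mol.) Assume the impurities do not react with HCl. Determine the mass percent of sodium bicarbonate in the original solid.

n(HCl) added = 0.09697 × 0.2357 = 0.02286 mol
n(NaOH) used in back-titration = 0.01280 × 0.4522 = 5.788 × 10^-3 mol
n(HCl) left over = 5.788 × 10^-3 mol (1:1 ratio)
n(HCl) consumed by analyte = 0.02286 − 5.788 × 10^-3 = 0.01707 mol
n(NaHCO3) = 0.01707 mol (1:1 ratio)
mass of NaHCO3 = 0.01707 × 84.01 = 1.434 g
% NaHCO3 = 1.434 / 2.028 × 100 = 70.70 %

70.70 %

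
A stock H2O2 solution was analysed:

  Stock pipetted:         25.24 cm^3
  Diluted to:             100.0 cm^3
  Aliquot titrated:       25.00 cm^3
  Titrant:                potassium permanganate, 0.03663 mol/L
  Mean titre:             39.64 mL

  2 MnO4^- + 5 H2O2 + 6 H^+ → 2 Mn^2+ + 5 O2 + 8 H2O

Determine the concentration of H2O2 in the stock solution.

n(KMnO4) = 0.03964 × 0.03663 = 1.452 × 10^-3 mol
From the 5:2 ratio, n(H2O2) in the aliquot = 5/2 × 1.452 × 10^-3 = 3.630 × 10^-3 mol
[H2O2]_dilute = 3.630 × 10^-3 / 0.02500 = 0.1452 mol/L
Dilution factor = 100.0 / 25.24 = 3.962
[H2O2]_stock = 0.1452 × 3.962 = 0.5753 mol/L

0.5753 mol/L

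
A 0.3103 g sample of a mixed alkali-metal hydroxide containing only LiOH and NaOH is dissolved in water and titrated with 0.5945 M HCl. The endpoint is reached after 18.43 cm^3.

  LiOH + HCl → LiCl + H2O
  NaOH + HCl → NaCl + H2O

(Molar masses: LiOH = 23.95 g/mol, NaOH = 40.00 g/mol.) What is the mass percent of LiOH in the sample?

61.54 %

n(HCl) = 0.01843 × 0.5945 = 0.01096 mol
Let x = n(LiOH), y = n(NaOH).
Titrant: 1x + 1y = 0.01096;  mass: 23.95x + 40.00y = 0.3103
Solving, x = 7.973 × 10^-3 mol, y = 2.984 × 10^-3 mol
mass of LiOH = 7.973 × 10^-3 × 23.95 = 0.1910 g
% LiOH = 0.1910 / 0.3103 × 100 = 61.54 %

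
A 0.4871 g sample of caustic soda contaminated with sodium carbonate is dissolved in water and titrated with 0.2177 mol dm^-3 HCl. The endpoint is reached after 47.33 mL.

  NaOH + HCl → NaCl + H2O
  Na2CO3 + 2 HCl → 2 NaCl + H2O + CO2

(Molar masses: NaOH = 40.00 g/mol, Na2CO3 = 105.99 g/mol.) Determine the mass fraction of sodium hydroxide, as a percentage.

37.25 %

n(HCl) = 0.04733 × 0.2177 = 0.01030 mol
Let x = n(NaOH), y = n(Na2CO3).
Titrant: 1x + 2y = 0.01030;  mass: 40.00x + 105.99y = 0.4871
Solving, x = 4.536 × 10^-3 mol, y = 2.884 × 10^-3 mol
mass of NaOH = 4.536 × 10^-3 × 40.00 = 0.1814 g
% NaOH = 0.1814 / 0.4871 × 100 = 37.25 %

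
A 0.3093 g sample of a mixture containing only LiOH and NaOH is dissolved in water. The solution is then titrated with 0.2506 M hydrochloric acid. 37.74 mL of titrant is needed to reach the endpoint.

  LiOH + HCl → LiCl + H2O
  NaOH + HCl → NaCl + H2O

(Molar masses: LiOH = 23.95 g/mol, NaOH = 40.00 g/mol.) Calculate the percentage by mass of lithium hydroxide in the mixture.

33.29 %

n(HCl) = 0.03774 × 0.2506 = 9.458 × 10^-3 mol
Let x = n(LiOH), y = n(NaOH).
Titrant: 1x + 1y = 9.458 × 10^-3;  mass: 23.95x + 40.00y = 0.3093
Solving, x = 4.299 × 10^-3 mol, y = 5.158 × 10^-3 mol
mass of LiOH = 4.299 × 10^-3 × 23.95 = 0.1030 g
% LiOH = 0.1030 / 0.3093 × 100 = 33.29 %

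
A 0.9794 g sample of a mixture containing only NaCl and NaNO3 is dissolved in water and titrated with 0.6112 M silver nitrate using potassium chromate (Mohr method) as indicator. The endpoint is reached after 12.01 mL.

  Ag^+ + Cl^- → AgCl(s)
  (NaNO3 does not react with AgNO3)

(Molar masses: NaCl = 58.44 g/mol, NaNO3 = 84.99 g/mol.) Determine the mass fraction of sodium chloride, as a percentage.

43.80 %

n(AgNO3) = 0.01201 × 0.6112 = 7.341 × 10^-3 mol
Let x = n(NaCl), y = n(NaNO3).
Titrant: 1x = 7.341 × 10^-3;  mass: 58.44x + 84.99y = 0.9794
Solving, x = 7.341 × 10^-3 mol, y = 6.476 × 10^-3 mol
mass of NaCl = 7.341 × 10^-3 × 58.44 = 0.4290 g
% NaCl = 0.4290 / 0.9794 × 100 = 43.80 %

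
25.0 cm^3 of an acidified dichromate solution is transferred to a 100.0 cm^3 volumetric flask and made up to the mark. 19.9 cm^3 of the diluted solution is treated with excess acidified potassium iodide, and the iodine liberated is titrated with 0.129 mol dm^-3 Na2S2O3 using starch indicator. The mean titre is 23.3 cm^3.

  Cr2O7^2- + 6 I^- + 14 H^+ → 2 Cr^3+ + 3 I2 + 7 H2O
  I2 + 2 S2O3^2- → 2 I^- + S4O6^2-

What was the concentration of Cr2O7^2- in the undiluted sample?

0.101 mol/L

n(S2O3^2-) = 0.0233 × 0.129 = 3.01 × 10^-3 mol
n(I2) = n(S2O3^2-)/2 = 1.50 × 10^-3 mol
From the 1:3 ratio, n(Cr2O7^2-) in the aliquot = 1/3 × 1.50 × 10^-3 = 5.01 × 10^-4 mol
[Cr2O7^2-]_dilute = 5.01 × 10^-4 / 0.0199 = 0.0252 mol/L
[Cr2O7^2-]_original = 0.0252 × 100.0/25.0 = 0.101 mol/L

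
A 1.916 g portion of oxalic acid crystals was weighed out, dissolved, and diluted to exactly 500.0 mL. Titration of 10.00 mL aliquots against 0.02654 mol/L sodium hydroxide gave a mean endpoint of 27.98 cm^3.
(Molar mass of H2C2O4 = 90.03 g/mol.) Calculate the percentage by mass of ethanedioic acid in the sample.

87.23 %

H2C2O4 + 2 NaOH → Na2C2O4 + 2 H2O
n(NaOH) per titration = 0.02798 × 0.02654 = 7.426 × 10^-4 mol
From the 1:2 ratio, n(H2C2O4) in each aliquot = 1/2 × 7.426 × 10^-4 = 3.713 × 10^-4 mol
n(H2C2O4) in the whole flask = 3.713 × 10^-4 × 500.0/10.00 = 0.01856 mol
mass of H2C2O4 = 0.01856 × 90.03 = 1.671 g
% H2C2O4 = 1.671 / 1.916 × 100 = 87.23 %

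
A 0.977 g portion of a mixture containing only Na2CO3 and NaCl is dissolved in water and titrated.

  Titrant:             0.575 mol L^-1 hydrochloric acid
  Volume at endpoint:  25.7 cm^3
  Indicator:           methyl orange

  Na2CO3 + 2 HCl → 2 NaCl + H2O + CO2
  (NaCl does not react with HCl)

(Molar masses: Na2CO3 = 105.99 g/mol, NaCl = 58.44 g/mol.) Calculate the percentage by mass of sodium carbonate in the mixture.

80.2 %

n(HCl) = 0.0257 × 0.575 = 0.0148 mol
Let x = n(Na2CO3), y = n(NaCl).
Titrant: 2x = 0.0148;  mass: 105.99x + 58.44y = 0.977
Solving, x = 7.39 × 10^-3 mol, y = 3.32 × 10^-3 mol
mass of Na2CO3 = 7.39 × 10^-3 × 105.99 = 0.783 g
% Na2CO3 = 0.783 / 0.977 × 100 = 80.2 %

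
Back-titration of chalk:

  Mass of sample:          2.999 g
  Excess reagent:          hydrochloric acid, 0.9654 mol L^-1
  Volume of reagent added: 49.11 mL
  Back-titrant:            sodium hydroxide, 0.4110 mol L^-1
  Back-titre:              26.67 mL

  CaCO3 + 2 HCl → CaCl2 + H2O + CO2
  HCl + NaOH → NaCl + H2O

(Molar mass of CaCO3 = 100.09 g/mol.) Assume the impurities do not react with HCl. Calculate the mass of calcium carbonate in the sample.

n(HCl) added = 0.04911 × 0.9654 = 0.04741 mol
n(NaOH) used in back-titration = 0.02667 × 0.4110 = 0.01096 mol
n(HCl) left over = 0.01096 mol (1:1 ratio)
n(HCl) consumed by analyte = 0.04741 − 0.01096 = 0.03645 mol
From the 1:2 ratio, n(CaCO3) = 1/2 × 0.03645 = 0.01822 mol
mass of CaCO3 = 0.01822 × 100.09 = 1.824 g

1.824 g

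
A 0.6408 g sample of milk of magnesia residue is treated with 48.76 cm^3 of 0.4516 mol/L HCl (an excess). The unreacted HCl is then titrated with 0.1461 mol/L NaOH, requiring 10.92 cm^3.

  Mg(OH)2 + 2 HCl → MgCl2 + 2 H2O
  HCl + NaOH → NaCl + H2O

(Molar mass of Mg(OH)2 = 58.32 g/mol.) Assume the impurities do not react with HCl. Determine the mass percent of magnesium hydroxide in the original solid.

92.94 %

n(HCl) added = 0.04876 × 0.4516 = 0.02202 mol
n(NaOH) used in back-titration = 0.01092 × 0.1461 = 1.595 × 10^-3 mol
n(HCl) left over = 1.595 × 10^-3 mol (1:1 ratio)
n(HCl) consumed by analyte = 0.02202 − 1.595 × 10^-3 = 0.02042 mol
From the 1:2 ratio, n(Mg(OH)2) = 1/2 × 0.02042 = 0.01021 mol
mass of Mg(OH)2 = 0.01021 × 58.32 = 0.5956 g
% Mg(OH)2 = 0.5956 / 0.6408 × 100 = 92.94 %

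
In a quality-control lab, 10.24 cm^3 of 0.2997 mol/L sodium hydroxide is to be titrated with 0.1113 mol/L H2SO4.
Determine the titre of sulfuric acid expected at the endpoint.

13.79 mL

2 NaOH + H2SO4 → Na2SO4 + 2 H2O
n(NaOH) = 0.01024 L × 0.2997 mol/L = 3.069 × 10^-3 mol
From the 1:2 stoichiometry, n(H2SO4) = 1/2 × 3.069 × 10^-3 = 1.534 × 10^-3 mol
V(H2SO4) = 1.534 × 10^-3 mol / 0.1113 mol/L = 0.01379 L = 13.79 mL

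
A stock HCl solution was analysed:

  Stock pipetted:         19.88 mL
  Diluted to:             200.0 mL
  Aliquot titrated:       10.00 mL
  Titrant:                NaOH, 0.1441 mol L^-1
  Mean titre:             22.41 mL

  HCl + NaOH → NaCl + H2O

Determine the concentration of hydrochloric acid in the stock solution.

n(NaOH) = 0.02241 × 0.1441 = 3.229 × 10^-3 mol
n(HCl) in the aliquot = 3.229 × 10^-3 mol (1:1 ratio)
[HCl]_dilute = 3.229 × 10^-3 / 0.01000 = 0.3229 mol/L
Dilution factor = 200.0 / 19.88 = 10.06
[HCl]_stock = 0.3229 × 10.06 = 3.249 mol/L

3.249 mol/L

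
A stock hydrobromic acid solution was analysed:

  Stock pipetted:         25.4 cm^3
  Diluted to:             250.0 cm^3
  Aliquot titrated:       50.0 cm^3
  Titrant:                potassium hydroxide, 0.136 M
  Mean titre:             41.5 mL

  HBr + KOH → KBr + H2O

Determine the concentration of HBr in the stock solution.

1.11 M

n(KOH) = 0.0415 × 0.136 = 5.64 × 10^-3 mol
n(HBr) in the aliquot = 5.64 × 10^-3 mol (1:1 ratio)
[HBr]_dilute = 5.64 × 10^-3 / 0.0500 = 0.113 mol/L
Dilution factor = 250.0 / 25.4 = 9.843
[HBr]_stock = 0.113 × 9.843 = 1.11 mol/L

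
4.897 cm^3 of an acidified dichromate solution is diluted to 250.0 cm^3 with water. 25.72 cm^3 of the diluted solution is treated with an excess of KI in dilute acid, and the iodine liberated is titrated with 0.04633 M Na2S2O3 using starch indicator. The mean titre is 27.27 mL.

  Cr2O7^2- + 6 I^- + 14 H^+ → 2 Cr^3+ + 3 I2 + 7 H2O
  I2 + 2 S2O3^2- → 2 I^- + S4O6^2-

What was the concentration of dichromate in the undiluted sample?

0.4180 M

n(S2O3^2-) = 0.02727 × 0.04633 = 1.263 × 10^-3 mol
n(I2) = n(S2O3^2-)/2 = 6.317 × 10^-4 mol
From the 1:3 ratio, n(Cr2O7^2-) in the aliquot = 1/3 × 6.317 × 10^-4 = 2.106 × 10^-4 mol
[Cr2O7^2-]_dilute = 2.106 × 10^-4 / 0.02572 = 0.008187 mol/L
[Cr2O7^2-]_original = 0.008187 × 250.0/4.897 = 0.4180 mol/L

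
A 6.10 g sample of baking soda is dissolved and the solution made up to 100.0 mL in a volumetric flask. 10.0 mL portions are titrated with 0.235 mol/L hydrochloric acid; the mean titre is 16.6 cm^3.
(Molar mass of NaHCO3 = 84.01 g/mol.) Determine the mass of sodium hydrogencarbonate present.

NaHCO3 + HCl → NaCl + H2O + CO2
n(HCl) per titration = 0.0166 × 0.235 = 3.90 × 10^-3 mol
n(NaHCO3) in each aliquot = 3.90 × 10^-3 mol (1:1 ratio)
n(NaHCO3) in the whole flask = 3.90 × 10^-3 × 100.0/10.0 = 0.0390 mol
mass of NaHCO3 = 0.0390 × 84.01 = 3.28 g

3.28 g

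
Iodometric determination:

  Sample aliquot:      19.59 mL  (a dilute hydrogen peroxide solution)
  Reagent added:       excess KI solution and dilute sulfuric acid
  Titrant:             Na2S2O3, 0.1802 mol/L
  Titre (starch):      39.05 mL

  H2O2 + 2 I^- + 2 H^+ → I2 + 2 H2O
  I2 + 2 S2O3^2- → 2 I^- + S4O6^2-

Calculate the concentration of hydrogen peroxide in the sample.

n(S2O3^2-) = 0.03905 × 0.1802 = 7.037 × 10^-3 mol
n(I2) = n(S2O3^2-)/2 = 3.518 × 10^-3 mol
n(H2O2) in the aliquot = 3.518 × 10^-3 mol (1:1 ratio)
[H2O2] = 3.518 × 10^-3 / 0.01959 = 0.1796 mol/L

0.1796 mol/L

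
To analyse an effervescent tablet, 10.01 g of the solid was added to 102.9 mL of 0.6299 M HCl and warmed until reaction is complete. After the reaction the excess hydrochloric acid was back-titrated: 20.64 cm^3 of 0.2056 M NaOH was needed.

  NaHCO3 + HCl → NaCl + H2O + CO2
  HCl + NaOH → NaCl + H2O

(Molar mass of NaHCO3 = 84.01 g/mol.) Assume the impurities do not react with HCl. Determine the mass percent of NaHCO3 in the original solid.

n(HCl) added = 0.1029 × 0.6299 = 0.06482 mol
n(NaOH) used in back-titration = 0.02064 × 0.2056 = 4.244 × 10^-3 mol
n(HCl) left over = 4.244 × 10^-3 mol (1:1 ratio)
n(HCl) consumed by analyte = 0.06482 − 4.244 × 10^-3 = 0.06057 mol
n(NaHCO3) = 0.06057 mol (1:1 ratio)
mass of NaHCO3 = 0.06057 × 84.01 = 5.089 g
% NaHCO3 = 5.089 / 10.01 × 100 = 50.84 %

50.84 %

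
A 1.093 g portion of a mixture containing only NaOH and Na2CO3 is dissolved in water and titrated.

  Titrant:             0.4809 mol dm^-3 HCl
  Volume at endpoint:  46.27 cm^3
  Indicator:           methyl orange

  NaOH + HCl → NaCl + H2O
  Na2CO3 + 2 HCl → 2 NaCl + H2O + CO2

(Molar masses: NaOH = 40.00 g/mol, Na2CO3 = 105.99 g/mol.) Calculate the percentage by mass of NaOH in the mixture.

n(HCl) = 0.04627 × 0.4809 = 0.02225 mol
Let x = n(NaOH), y = n(Na2CO3).
Titrant: 1x + 2y = 0.02225;  mass: 40.00x + 105.99y = 1.093
Solving, x = 6.634 × 10^-3 mol, y = 7.809 × 10^-3 mol
mass of NaOH = 6.634 × 10^-3 × 40.00 = 0.2653 g
% NaOH = 0.2653 / 1.093 × 100 = 24.28 %

24.28 %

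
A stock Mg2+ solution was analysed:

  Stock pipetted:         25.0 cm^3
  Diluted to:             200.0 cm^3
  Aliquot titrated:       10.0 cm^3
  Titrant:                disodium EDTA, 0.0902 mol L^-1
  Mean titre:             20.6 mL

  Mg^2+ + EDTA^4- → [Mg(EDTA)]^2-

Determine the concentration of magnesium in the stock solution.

n(EDTA) = 0.0206 × 0.0902 = 1.86 × 10^-3 mol
n(Mg2+) in the aliquot = 1.86 × 10^-3 mol (1:1 ratio)
[Mg2+]_dilute = 1.86 × 10^-3 / 0.0100 = 0.186 mol/L
Dilution factor = 200.0 / 25.0 = 8.000
[Mg2+]_stock = 0.186 × 8.000 = 1.49 mol/L

1.49 mol/L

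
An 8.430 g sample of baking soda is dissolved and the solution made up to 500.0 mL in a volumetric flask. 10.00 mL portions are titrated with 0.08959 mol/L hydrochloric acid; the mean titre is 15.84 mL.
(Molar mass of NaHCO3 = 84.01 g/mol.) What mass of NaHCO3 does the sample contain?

NaHCO3 + HCl → NaCl + H2O + CO2
n(HCl) per titration = 0.01584 × 0.08959 = 1.419 × 10^-3 mol
n(NaHCO3) in each aliquot = 1.419 × 10^-3 mol (1:1 ratio)
n(NaHCO3) in the whole flask = 1.419 × 10^-3 × 500.0/10.00 = 0.07096 mol
mass of NaHCO3 = 0.07096 × 84.01 = 5.961 g

5.961 g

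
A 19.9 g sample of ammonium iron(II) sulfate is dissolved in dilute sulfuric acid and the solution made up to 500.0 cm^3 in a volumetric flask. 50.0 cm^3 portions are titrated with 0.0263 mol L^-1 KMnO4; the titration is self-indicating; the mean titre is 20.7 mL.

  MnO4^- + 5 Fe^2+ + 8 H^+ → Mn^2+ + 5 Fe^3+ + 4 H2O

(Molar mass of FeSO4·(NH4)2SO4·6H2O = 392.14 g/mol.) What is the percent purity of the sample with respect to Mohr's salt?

n(KMnO4) per titration = 0.0207 × 0.0263 = 5.44 × 10^-4 mol
From the 5:1 ratio, n(FeSO4·(NH4)2SO4·6H2O) in each aliquot = 5/1 × 5.44 × 10^-4 = 2.72 × 10^-3 mol
n(FeSO4·(NH4)2SO4·6H2O) in the whole flask = 2.72 × 10^-3 × 500.0/50.0 = 0.0272 mol
mass of FeSO4·(NH4)2SO4·6H2O = 0.0272 × 392.14 = 10.7 g
% FeSO4·(NH4)2SO4·6H2O = 10.7 / 19.9 × 100 = 53.6 %

53.6 %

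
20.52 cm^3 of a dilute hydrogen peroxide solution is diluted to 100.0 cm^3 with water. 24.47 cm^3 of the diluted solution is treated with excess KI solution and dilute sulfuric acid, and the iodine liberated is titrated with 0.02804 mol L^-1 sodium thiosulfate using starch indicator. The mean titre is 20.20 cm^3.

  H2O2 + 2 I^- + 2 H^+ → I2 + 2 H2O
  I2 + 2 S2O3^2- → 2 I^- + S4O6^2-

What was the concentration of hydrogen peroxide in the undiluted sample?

0.05640 mol/L

n(S2O3^2-) = 0.02020 × 0.02804 = 5.664 × 10^-4 mol
n(I2) = n(S2O3^2-)/2 = 2.832 × 10^-4 mol
n(H2O2) in the aliquot = 2.832 × 10^-4 mol (1:1 ratio)
[H2O2]_dilute = 2.832 × 10^-4 / 0.02447 = 0.01157 mol/L
[H2O2]_original = 0.01157 × 100.0/20.52 = 0.05640 mol/L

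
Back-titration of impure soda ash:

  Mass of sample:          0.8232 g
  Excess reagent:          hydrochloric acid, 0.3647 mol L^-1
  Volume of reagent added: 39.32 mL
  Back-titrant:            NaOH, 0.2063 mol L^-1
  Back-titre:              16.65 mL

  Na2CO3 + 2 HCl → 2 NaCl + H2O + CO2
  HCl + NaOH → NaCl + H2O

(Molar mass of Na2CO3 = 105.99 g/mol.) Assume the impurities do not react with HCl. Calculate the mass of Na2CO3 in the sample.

0.5779 g

n(HCl) added = 0.03932 × 0.3647 = 0.01434 mol
n(NaOH) used in back-titration = 0.01665 × 0.2063 = 3.435 × 10^-3 mol
n(HCl) left over = 3.435 × 10^-3 mol (1:1 ratio)
n(HCl) consumed by analyte = 0.01434 − 3.435 × 10^-3 = 0.01091 mol
From the 1:2 ratio, n(Na2CO3) = 1/2 × 0.01091 = 5.453 × 10^-3 mol
mass of Na2CO3 = 5.453 × 10^-3 × 105.99 = 0.5779 g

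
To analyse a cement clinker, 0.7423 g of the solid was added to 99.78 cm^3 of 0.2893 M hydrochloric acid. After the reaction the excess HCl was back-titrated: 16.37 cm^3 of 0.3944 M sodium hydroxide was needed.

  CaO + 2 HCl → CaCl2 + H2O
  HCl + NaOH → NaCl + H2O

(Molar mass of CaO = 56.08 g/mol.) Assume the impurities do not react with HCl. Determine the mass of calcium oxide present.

n(HCl) added = 0.09978 × 0.2893 = 0.02887 mol
n(NaOH) used in back-titration = 0.01637 × 0.3944 = 6.456 × 10^-3 mol
n(HCl) left over = 6.456 × 10^-3 mol (1:1 ratio)
n(HCl) consumed by analyte = 0.02887 − 6.456 × 10^-3 = 0.02241 mol
From the 1:2 ratio, n(CaO) = 1/2 × 0.02241 = 0.01121 mol
mass of CaO = 0.01121 × 56.08 = 0.6284 g

0.6284 g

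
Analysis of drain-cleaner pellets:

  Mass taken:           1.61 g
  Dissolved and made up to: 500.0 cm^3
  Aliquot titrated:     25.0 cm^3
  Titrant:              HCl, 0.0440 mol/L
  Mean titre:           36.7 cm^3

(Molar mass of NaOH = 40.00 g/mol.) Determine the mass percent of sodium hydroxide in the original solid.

NaOH + HCl → NaCl + H2O
n(HCl) per titration = 0.0367 × 0.0440 = 1.61 × 10^-3 mol
n(NaOH) in each aliquot = 1.61 × 10^-3 mol (1:1 ratio)
n(NaOH) in the whole flask = 1.61 × 10^-3 × 500.0/25.0 = 0.0323 mol
mass of NaOH = 0.0323 × 40.00 = 1.29 g
% NaOH = 1.29 / 1.61 × 100 = 80.2 %

80.2 %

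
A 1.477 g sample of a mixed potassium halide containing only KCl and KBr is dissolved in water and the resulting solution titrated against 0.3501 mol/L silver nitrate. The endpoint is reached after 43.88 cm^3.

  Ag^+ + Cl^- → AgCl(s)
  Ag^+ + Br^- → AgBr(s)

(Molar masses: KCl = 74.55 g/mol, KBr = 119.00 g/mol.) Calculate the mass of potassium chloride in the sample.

0.5889 g

n(AgNO3) = 0.04388 × 0.3501 = 0.01536 mol
Let x = n(KCl), y = n(KBr).
Titrant: 1x + 1y = 0.01536;  mass: 74.55x + 119.00y = 1.477
Solving, x = 7.899 × 10^-3 mol, y = 7.463 × 10^-3 mol
mass of KCl = 7.899 × 10^-3 × 74.55 = 0.5889 g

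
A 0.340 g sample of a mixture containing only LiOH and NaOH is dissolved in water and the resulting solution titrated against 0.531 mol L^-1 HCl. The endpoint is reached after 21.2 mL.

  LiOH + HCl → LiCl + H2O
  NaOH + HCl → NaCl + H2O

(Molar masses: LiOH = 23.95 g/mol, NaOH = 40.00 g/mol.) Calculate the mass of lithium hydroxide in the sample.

n(HCl) = 0.0212 × 0.531 = 0.0113 mol
Let x = n(LiOH), y = n(NaOH).
Titrant: 1x + 1y = 0.0113;  mass: 23.95x + 40.00y = 0.340
Solving, x = 6.87 × 10^-3 mol, y = 4.39 × 10^-3 mol
mass of LiOH = 6.87 × 10^-3 × 23.95 = 0.165 g

0.165 g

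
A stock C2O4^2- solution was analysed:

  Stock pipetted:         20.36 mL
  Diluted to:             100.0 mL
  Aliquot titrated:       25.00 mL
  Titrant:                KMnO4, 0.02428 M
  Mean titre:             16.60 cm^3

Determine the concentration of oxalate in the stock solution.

0.1980 M

2 MnO4^- + 5 C2O4^2- + 16 H^+ → 2 Mn^2+ + 10 CO2 + 8 H2O
n(KMnO4) = 0.01660 × 0.02428 = 4.030 × 10^-4 mol
From the 5:2 ratio, n(C2O4^2-) in the aliquot = 5/2 × 4.030 × 10^-4 = 1.008 × 10^-3 mol
[C2O4^2-]_dilute = 1.008 × 10^-3 / 0.02500 = 0.04030 mol/L
Dilution factor = 100.0 / 20.36 = 4.912
[C2O4^2-]_stock = 0.04030 × 4.912 = 0.1980 mol/L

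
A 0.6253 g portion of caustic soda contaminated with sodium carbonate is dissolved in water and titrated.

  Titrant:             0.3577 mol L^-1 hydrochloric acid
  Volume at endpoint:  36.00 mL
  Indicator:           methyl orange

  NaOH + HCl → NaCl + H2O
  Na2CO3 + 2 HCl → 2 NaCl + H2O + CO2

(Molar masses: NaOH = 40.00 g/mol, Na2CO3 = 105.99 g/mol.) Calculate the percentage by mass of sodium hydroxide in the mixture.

28.12 %

n(HCl) = 0.03600 × 0.3577 = 0.01288 mol
Let x = n(NaOH), y = n(Na2CO3).
Titrant: 1x + 2y = 0.01288;  mass: 40.00x + 105.99y = 0.6253
Solving, x = 4.396 × 10^-3 mol, y = 4.241 × 10^-3 mol
mass of NaOH = 4.396 × 10^-3 × 40.00 = 0.1758 g
% NaOH = 0.1758 / 0.6253 × 100 = 28.12 %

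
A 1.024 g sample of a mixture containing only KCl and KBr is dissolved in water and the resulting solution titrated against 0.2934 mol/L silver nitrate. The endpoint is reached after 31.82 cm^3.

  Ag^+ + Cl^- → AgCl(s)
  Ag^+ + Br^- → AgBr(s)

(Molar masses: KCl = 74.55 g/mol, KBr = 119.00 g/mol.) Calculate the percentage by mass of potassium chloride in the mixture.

n(AgNO3) = 0.03182 × 0.2934 = 9.336 × 10^-3 mol
Let x = n(KCl), y = n(KBr).
Titrant: 1x + 1y = 9.336 × 10^-3;  mass: 74.55x + 119.00y = 1.024
Solving, x = 1.957 × 10^-3 mol, y = 7.379 × 10^-3 mol
mass of KCl = 1.957 × 10^-3 × 74.55 = 0.1459 g
% KCl = 0.1459 / 1.024 × 100 = 14.25 %

14.25 %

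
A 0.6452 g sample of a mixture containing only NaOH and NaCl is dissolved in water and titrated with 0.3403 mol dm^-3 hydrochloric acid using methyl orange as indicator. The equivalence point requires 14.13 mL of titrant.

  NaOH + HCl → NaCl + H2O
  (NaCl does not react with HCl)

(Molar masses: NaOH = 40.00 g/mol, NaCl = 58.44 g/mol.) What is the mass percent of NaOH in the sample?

29.81 %

n(HCl) = 0.01413 × 0.3403 = 4.808 × 10^-3 mol
Let x = n(NaOH), y = n(NaCl).
Titrant: 1x = 4.808 × 10^-3;  mass: 40.00x + 58.44y = 0.6452
Solving, x = 4.808 × 10^-3 mol, y = 7.749 × 10^-3 mol
mass of NaOH = 4.808 × 10^-3 × 40.00 = 0.1923 g
% NaOH = 0.1923 / 0.6452 × 100 = 29.81 %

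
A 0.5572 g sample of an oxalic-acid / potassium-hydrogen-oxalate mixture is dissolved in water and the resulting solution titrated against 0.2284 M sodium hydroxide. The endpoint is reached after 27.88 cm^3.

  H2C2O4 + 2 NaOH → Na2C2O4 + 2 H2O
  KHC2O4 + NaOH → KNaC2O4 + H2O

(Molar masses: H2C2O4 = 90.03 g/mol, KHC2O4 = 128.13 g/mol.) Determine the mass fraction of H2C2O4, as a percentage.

25.15 %

n(NaOH) = 0.02788 × 0.2284 = 6.368 × 10^-3 mol
Let x = n(H2C2O4), y = n(KHC2O4).
Titrant: 2x + 1y = 6.368 × 10^-3;  mass: 90.03x + 128.13y = 0.5572
Solving, x = 1.556 × 10^-3 mol, y = 3.255 × 10^-3 mol
mass of H2C2O4 = 1.556 × 10^-3 × 90.03 = 0.1401 g
% H2C2O4 = 0.1401 / 0.5572 × 100 = 25.15 %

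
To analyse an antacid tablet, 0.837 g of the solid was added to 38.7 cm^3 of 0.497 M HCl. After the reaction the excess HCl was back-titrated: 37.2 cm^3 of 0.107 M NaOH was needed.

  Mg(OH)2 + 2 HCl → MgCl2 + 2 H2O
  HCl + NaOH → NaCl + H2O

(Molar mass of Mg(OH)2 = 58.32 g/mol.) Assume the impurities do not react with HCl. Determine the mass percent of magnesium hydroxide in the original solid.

53.1 %

n(HCl) added = 0.0387 × 0.497 = 0.0192 mol
n(NaOH) used in back-titration = 0.0372 × 0.107 = 3.98 × 10^-3 mol
n(HCl) left over = 3.98 × 10^-3 mol (1:1 ratio)
n(HCl) consumed by analyte = 0.0192 − 3.98 × 10^-3 = 0.0153 mol
From the 1:2 ratio, n(Mg(OH)2) = 1/2 × 0.0153 = 7.63 × 10^-3 mol
mass of Mg(OH)2 = 7.63 × 10^-3 × 58.32 = 0.445 g
% Mg(OH)2 = 0.445 / 0.837 × 100 = 53.1 %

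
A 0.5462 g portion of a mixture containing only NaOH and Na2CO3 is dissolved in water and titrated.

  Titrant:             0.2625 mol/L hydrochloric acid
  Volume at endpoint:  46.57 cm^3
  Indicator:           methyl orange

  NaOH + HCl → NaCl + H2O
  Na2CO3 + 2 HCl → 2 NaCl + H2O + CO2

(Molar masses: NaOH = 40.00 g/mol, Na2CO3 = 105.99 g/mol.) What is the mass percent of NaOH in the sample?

n(HCl) = 0.04657 × 0.2625 = 0.01222 mol
Let x = n(NaOH), y = n(Na2CO3).
Titrant: 1x + 2y = 0.01222;  mass: 40.00x + 105.99y = 0.5462
Solving, x = 7.822 × 10^-3 mol, y = 2.201 × 10^-3 mol
mass of NaOH = 7.822 × 10^-3 × 40.00 = 0.3129 g
% NaOH = 0.3129 / 0.5462 × 100 = 57.28 %

57.28 %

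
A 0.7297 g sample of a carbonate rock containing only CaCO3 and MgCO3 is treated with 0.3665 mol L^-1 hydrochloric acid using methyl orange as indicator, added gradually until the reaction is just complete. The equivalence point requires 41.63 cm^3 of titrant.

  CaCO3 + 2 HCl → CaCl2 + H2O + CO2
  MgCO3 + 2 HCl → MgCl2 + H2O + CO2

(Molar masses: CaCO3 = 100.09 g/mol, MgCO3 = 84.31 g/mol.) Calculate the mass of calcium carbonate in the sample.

0.5488 g

n(HCl) = 0.04163 × 0.3665 = 0.01526 mol
Let x = n(CaCO3), y = n(MgCO3).
Titrant: 2x + 2y = 0.01526;  mass: 100.09x + 84.31y = 0.7297
Solving, x = 5.483 × 10^-3 mol, y = 2.146 × 10^-3 mol
mass of CaCO3 = 5.483 × 10^-3 × 100.09 = 0.5488 g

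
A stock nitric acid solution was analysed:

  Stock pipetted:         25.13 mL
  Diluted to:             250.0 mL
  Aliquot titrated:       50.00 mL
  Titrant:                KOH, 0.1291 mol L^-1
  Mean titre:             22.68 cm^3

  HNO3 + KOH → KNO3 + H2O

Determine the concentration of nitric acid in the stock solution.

n(KOH) = 0.02268 × 0.1291 = 2.928 × 10^-3 mol
n(HNO3) in the aliquot = 2.928 × 10^-3 mol (1:1 ratio)
[HNO3]_dilute = 2.928 × 10^-3 / 0.05000 = 0.05856 mol/L
Dilution factor = 250.0 / 25.13 = 9.948
[HNO3]_stock = 0.05856 × 9.948 = 0.5826 mol/L

0.5826 mol/L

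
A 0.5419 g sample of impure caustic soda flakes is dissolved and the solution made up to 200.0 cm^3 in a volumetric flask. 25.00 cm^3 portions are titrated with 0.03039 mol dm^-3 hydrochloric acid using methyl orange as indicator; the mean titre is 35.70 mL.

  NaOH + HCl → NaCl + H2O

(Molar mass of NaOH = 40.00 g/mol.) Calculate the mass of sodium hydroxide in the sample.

n(HCl) per titration = 0.03570 × 0.03039 = 1.085 × 10^-3 mol
n(NaOH) in each aliquot = 1.085 × 10^-3 mol (1:1 ratio)
n(NaOH) in the whole flask = 1.085 × 10^-3 × 200.0/25.00 = 8.679 × 10^-3 mol
mass of NaOH = 8.679 × 10^-3 × 40.00 = 0.3472 g

0.3472 g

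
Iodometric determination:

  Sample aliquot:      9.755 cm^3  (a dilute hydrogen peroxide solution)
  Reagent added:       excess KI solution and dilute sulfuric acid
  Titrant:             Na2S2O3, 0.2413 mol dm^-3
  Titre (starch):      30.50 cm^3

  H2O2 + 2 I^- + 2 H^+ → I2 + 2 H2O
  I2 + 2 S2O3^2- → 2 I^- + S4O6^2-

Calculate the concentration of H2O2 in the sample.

n(S2O3^2-) = 0.03050 × 0.2413 = 7.360 × 10^-3 mol
n(I2) = n(S2O3^2-)/2 = 3.680 × 10^-3 mol
n(H2O2) in the aliquot = 3.680 × 10^-3 mol (1:1 ratio)
[H2O2] = 3.680 × 10^-3 / 0.009755 = 0.3772 mol/L

0.3772 mol/L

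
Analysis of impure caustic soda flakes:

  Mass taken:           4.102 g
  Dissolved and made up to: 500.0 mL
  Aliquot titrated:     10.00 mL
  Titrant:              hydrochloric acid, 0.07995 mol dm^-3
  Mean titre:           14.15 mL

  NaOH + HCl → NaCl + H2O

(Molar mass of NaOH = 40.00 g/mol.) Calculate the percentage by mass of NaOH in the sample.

n(HCl) per titration = 0.01415 × 0.07995 = 1.131 × 10^-3 mol
n(NaOH) in each aliquot = 1.131 × 10^-3 mol (1:1 ratio)
n(NaOH) in the whole flask = 1.131 × 10^-3 × 500.0/10.00 = 0.05656 mol
mass of NaOH = 0.05656 × 40.00 = 2.263 g
% NaOH = 2.263 / 4.102 × 100 = 55.16 %

55.16 %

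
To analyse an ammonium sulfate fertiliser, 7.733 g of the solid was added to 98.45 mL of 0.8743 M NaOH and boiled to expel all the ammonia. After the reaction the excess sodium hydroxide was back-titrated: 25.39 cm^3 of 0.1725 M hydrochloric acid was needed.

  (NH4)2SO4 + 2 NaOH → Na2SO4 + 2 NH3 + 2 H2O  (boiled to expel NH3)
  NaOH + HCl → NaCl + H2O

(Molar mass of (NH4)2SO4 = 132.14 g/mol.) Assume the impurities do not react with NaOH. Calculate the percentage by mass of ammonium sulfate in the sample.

n(NaOH) added = 0.09845 × 0.8743 = 0.08607 mol
n(HCl) used in back-titration = 0.02539 × 0.1725 = 4.380 × 10^-3 mol
n(NaOH) left over = 4.380 × 10^-3 mol (1:1 ratio)
n(NaOH) consumed by analyte = 0.08607 − 4.380 × 10^-3 = 0.08170 mol
From the 1:2 ratio, n((NH4)2SO4) = 1/2 × 0.08170 = 0.04085 mol
mass of (NH4)2SO4 = 0.04085 × 132.14 = 5.398 g
% (NH4)2SO4 = 5.398 / 7.733 × 100 = 69.80 %

69.80 %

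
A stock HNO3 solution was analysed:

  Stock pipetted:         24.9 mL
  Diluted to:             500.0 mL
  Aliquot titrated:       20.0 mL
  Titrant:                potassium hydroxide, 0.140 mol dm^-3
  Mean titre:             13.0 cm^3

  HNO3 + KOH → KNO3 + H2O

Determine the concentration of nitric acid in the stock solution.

n(KOH) = 0.0130 × 0.140 = 1.82 × 10^-3 mol
n(HNO3) in the aliquot = 1.82 × 10^-3 mol (1:1 ratio)
[HNO3]_dilute = 1.82 × 10^-3 / 0.0200 = 0.0910 mol/L
Dilution factor = 500.0 / 24.9 = 20.08
[HNO3]_stock = 0.0910 × 20.08 = 1.83 mol/L

1.83 mol/L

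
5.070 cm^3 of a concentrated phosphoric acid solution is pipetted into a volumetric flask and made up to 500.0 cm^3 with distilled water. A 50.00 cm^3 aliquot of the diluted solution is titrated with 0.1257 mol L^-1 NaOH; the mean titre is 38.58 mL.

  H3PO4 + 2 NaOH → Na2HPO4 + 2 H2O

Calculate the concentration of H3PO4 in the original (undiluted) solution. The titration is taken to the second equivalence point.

4.783 mol/L

n(NaOH) = 0.03858 × 0.1257 = 4.850 × 10^-3 mol
From the 1:2 ratio, n(H3PO4) in the aliquot = 1/2 × 4.850 × 10^-3 = 2.425 × 10^-3 mol
[H3PO4]_dilute = 2.425 × 10^-3 / 0.05000 = 0.04850 mol/L
Dilution factor = 500.0 / 5.070 = 98.62
[H3PO4]_stock = 0.04850 × 98.62 = 4.783 mol/L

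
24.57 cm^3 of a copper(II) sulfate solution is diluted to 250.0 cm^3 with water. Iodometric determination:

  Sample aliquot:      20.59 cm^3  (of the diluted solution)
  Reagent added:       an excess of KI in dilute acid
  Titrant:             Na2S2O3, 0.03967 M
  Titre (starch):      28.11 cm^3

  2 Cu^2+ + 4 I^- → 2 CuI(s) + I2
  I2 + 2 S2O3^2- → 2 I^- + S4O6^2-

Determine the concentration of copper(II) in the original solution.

0.5511 M

n(S2O3^2-) = 0.02811 × 0.03967 = 1.115 × 10^-3 mol
n(I2) = n(S2O3^2-)/2 = 5.576 × 10^-4 mol
From the 2:1 ratio, n(Cu2+) in the aliquot = 2/1 × 5.576 × 10^-4 = 1.115 × 10^-3 mol
[Cu2+]_dilute = 1.115 × 10^-3 / 0.02059 = 0.05416 mol/L
[Cu2+]_original = 0.05416 × 250.0/24.57 = 0.5511 mol/L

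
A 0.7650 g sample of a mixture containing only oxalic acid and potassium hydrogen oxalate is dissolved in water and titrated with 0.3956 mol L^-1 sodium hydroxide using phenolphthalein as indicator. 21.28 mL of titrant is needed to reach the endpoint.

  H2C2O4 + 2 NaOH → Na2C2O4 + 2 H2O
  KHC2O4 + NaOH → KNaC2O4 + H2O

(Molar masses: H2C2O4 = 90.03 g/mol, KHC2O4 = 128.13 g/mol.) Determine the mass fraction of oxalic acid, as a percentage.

n(NaOH) = 0.02128 × 0.3956 = 8.418 × 10^-3 mol
Let x = n(H2C2O4), y = n(KHC2O4).
Titrant: 2x + 1y = 8.418 × 10^-3;  mass: 90.03x + 128.13y = 0.7650
Solving, x = 1.887 × 10^-3 mol, y = 4.645 × 10^-3 mol
mass of H2C2O4 = 1.887 × 10^-3 × 90.03 = 0.1699 g
% H2C2O4 = 0.1699 / 0.7650 × 100 = 22.21 %

22.21 %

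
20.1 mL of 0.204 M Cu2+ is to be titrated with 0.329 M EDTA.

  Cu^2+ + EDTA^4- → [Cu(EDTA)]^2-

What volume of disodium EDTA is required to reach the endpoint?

n(Cu2+) = 0.0201 L × 0.204 mol/L = 4.10 × 10^-3 mol
n(EDTA) = 4.10 × 10^-3 mol (1:1 stoichiometry)
V(EDTA) = 4.10 × 10^-3 mol / 0.329 mol/L = 0.0125 L = 12.5 mL

12.5 mL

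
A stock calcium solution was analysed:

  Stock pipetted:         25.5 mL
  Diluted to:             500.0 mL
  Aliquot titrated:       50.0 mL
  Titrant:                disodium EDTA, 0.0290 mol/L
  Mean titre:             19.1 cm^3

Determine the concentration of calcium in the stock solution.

0.217 mol/L

Ca^2+ + EDTA^4- → [Ca(EDTA)]^2-
n(EDTA) = 0.0191 × 0.0290 = 5.54 × 10^-4 mol
n(Ca2+) in the aliquot = 5.54 × 10^-4 mol (1:1 ratio)
[Ca2+]_dilute = 5.54 × 10^-4 / 0.0500 = 0.0111 mol/L
Dilution factor = 500.0 / 25.5 = 19.61
[Ca2+]_stock = 0.0111 × 19.61 = 0.217 mol/L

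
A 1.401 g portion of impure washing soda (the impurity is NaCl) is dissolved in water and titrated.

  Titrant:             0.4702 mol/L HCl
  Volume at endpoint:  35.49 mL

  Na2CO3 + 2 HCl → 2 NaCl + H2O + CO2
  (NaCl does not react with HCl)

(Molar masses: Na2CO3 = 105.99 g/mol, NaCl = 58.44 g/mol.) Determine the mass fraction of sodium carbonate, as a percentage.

63.12 %

n(HCl) = 0.03549 × 0.4702 = 0.01669 mol
Let x = n(Na2CO3), y = n(NaCl).
Titrant: 2x = 0.01669;  mass: 105.99x + 58.44y = 1.401
Solving, x = 8.344 × 10^-3 mol, y = 8.841 × 10^-3 mol
mass of Na2CO3 = 8.344 × 10^-3 × 105.99 = 0.8843 g
% Na2CO3 = 0.8843 / 1.401 × 100 = 63.12 %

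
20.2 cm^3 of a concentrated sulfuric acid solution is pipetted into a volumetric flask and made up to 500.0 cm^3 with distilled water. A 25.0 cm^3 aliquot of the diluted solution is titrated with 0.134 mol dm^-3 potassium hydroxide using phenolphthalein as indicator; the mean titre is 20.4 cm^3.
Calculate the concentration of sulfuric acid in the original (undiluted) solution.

1.35 mol/L

H2SO4 + 2 KOH → K2SO4 + 2 H2O
n(KOH) = 0.0204 × 0.134 = 2.73 × 10^-3 mol
From the 1:2 ratio, n(H2SO4) in the aliquot = 1/2 × 2.73 × 10^-3 = 1.37 × 10^-3 mol
[H2SO4]_dilute = 1.37 × 10^-3 / 0.0250 = 0.0547 mol/L
Dilution factor = 500.0 / 20.2 = 24.75
[H2SO4]_stock = 0.0547 × 24.75 = 1.35 mol/L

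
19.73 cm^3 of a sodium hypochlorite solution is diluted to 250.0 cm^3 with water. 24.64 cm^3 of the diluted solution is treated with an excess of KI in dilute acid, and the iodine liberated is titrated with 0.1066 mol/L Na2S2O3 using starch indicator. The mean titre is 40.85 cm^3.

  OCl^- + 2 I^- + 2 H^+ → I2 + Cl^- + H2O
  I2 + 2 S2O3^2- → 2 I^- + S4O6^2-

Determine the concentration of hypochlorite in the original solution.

n(S2O3^2-) = 0.04085 × 0.1066 = 4.355 × 10^-3 mol
n(I2) = n(S2O3^2-)/2 = 2.177 × 10^-3 mol
n(OCl^-) in the aliquot = 2.177 × 10^-3 mol (1:1 ratio)
[OCl^-]_dilute = 2.177 × 10^-3 / 0.02464 = 0.08836 mol/L
[OCl^-]_original = 0.08836 × 250.0/19.73 = 1.120 mol/L

1.120 mol/L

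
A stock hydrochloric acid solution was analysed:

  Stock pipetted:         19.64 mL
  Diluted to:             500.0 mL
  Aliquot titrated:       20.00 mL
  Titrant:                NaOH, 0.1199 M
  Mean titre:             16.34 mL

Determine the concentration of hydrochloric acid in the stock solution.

2.494 M

HCl + NaOH → NaCl + H2O
n(NaOH) = 0.01634 × 0.1199 = 1.959 × 10^-3 mol
n(HCl) in the aliquot = 1.959 × 10^-3 mol (1:1 ratio)
[HCl]_dilute = 1.959 × 10^-3 / 0.02000 = 0.09796 mol/L
Dilution factor = 500.0 / 19.64 = 25.46
[HCl]_stock = 0.09796 × 25.46 = 2.494 mol/L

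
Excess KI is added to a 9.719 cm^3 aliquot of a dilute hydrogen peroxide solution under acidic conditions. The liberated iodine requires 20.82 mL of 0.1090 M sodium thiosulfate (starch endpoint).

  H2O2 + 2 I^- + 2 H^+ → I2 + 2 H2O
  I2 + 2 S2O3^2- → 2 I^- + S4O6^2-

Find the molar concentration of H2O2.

0.1167 M

n(S2O3^2-) = 0.02082 × 0.1090 = 2.269 × 10^-3 mol
n(I2) = n(S2O3^2-)/2 = 1.135 × 10^-3 mol
n(H2O2) in the aliquot = 1.135 × 10^-3 mol (1:1 ratio)
[H2O2] = 1.135 × 10^-3 / 0.009719 = 0.1167 mol/L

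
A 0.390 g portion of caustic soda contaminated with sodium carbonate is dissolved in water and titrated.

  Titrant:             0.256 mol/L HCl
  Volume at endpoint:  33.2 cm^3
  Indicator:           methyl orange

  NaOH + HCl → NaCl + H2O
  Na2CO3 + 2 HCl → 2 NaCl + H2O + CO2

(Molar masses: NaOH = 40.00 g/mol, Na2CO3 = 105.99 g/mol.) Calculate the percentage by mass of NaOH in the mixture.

47.7 %

n(HCl) = 0.0332 × 0.256 = 8.50 × 10^-3 mol
Let x = n(NaOH), y = n(Na2CO3).
Titrant: 1x + 2y = 8.50 × 10^-3;  mass: 40.00x + 105.99y = 0.390
Solving, x = 4.65 × 10^-3 mol, y = 1.93 × 10^-3 mol
mass of NaOH = 4.65 × 10^-3 × 40.00 = 0.186 g
% NaOH = 0.186 / 0.390 × 100 = 47.7 %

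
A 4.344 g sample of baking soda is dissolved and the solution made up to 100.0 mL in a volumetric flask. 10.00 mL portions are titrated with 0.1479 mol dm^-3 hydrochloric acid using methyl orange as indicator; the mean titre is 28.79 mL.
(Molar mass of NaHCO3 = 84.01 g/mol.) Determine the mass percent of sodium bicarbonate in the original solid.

NaHCO3 + HCl → NaCl + H2O + CO2
n(HCl) per titration = 0.02879 × 0.1479 = 4.258 × 10^-3 mol
n(NaHCO3) in each aliquot = 4.258 × 10^-3 mol (1:1 ratio)
n(NaHCO3) in the whole flask = 4.258 × 10^-3 × 100.0/10.00 = 0.04258 mol
mass of NaHCO3 = 0.04258 × 84.01 = 3.577 g
% NaHCO3 = 3.577 / 4.344 × 100 = 82.35 %

82.35 %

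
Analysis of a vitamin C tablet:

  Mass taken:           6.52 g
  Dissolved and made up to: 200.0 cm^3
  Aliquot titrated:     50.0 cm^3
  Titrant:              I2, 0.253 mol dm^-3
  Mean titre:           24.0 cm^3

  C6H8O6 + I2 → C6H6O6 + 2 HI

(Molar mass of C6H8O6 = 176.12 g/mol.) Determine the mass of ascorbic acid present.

4.28 g

n(I2) per titration = 0.0240 × 0.253 = 6.07 × 10^-3 mol
n(C6H8O6) in each aliquot = 6.07 × 10^-3 mol (1:1 ratio)
n(C6H8O6) in the whole flask = 6.07 × 10^-3 × 200.0/50.0 = 0.0243 mol
mass of C6H8O6 = 0.0243 × 176.12 = 4.28 g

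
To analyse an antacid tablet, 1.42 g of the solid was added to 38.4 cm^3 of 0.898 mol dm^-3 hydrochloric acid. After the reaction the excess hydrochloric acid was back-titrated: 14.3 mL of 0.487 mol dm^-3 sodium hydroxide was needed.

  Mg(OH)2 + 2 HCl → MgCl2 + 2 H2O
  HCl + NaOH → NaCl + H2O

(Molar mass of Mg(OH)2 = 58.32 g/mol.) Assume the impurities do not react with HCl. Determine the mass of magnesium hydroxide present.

0.802 g

n(HCl) added = 0.0384 × 0.898 = 0.0345 mol
n(NaOH) used in back-titration = 0.0143 × 0.487 = 6.96 × 10^-3 mol
n(HCl) left over = 6.96 × 10^-3 mol (1:1 ratio)
n(HCl) consumed by analyte = 0.0345 − 6.96 × 10^-3 = 0.0275 mol
From the 1:2 ratio, n(Mg(OH)2) = 1/2 × 0.0275 = 0.0138 mol
mass of Mg(OH)2 = 0.0138 × 58.32 = 0.802 g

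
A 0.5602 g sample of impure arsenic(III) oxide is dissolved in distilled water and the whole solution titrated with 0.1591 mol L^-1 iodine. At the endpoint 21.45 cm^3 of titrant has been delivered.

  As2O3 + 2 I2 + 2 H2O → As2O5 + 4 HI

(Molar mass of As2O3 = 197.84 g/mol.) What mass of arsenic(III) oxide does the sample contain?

n(I2) = 0.02145 L × 0.1591 mol/L = 3.413 × 10^-3 mol
From the 1:2 ratio, n(As2O3) = 1/2 × 3.413 × 10^-3 = 1.706 × 10^-3 mol
mass of As2O3 = 1.706 × 10^-3 × 197.84 g/mol = 0.3376 g

0.3376 g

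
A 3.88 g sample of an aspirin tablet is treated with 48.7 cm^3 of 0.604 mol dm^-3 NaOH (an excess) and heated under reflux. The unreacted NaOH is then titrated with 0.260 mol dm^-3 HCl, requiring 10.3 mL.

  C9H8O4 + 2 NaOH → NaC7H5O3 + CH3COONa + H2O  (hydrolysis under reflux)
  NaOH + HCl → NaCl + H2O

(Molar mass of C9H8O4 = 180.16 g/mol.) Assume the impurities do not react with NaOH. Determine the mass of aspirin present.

2.41 g

n(NaOH) added = 0.0487 × 0.604 = 0.0294 mol
n(HCl) used in back-titration = 0.0103 × 0.260 = 2.68 × 10^-3 mol
n(NaOH) left over = 2.68 × 10^-3 mol (1:1 ratio)
n(NaOH) consumed by analyte = 0.0294 − 2.68 × 10^-3 = 0.0267 mol
From the 1:2 ratio, n(C9H8O4) = 1/2 × 0.0267 = 0.0134 mol
mass of C9H8O4 = 0.0134 × 180.16 = 2.41 g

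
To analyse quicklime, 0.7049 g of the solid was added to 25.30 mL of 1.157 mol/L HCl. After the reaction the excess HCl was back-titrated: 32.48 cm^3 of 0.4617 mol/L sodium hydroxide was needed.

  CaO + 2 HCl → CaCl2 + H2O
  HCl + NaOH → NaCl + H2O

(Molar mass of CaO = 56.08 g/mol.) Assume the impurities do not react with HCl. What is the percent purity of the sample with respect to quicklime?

n(HCl) added = 0.02530 × 1.157 = 0.02927 mol
n(NaOH) used in back-titration = 0.03248 × 0.4617 = 0.01500 mol
n(HCl) left over = 0.01500 mol (1:1 ratio)
n(HCl) consumed by analyte = 0.02927 − 0.01500 = 0.01428 mol
From the 1:2 ratio, n(CaO) = 1/2 × 0.01428 = 7.138 × 10^-3 mol
mass of CaO = 7.138 × 10^-3 × 56.08 = 0.4003 g
% CaO = 0.4003 / 0.7049 × 100 = 56.79 %

56.79 %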